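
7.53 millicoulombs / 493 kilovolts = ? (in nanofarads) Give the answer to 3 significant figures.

(7.53 × 10^-3) / (493 × 10^3) = 0.015274 × 10^-6 F

15.3 nanofarads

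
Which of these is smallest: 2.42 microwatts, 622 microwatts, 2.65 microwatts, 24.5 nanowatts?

2.42 microwatts = 0.00000242 watts
622 microwatts = 0.000622 watts
2.65 microwatts = 0.00000265 watts
24.5 nanowatts = 0.0000000245 watts

24.5 nanowatts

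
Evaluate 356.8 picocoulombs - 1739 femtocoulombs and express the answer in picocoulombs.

355.061 picocoulombs

In picocoulombs:
  356.8 picocoulombs → 356.8
  1739 femtocoulombs = 1739 × 10^-3 picocoulombs = 1.739
Difference: 356.8 - 1.739 = 355.061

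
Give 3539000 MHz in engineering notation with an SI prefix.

3.539 THz

= 3.539e12 Hz; 1e12 is tera.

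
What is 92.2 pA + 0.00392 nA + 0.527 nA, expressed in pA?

In pA:
  92.2 pA → 92.2
  0.00392 nA = 0.00392e3 pA = 3.92
  0.527 nA = 0.527e3 pA = 527
Sum: 92.2 + 3.92 + 527 = 623.12

623.12 pA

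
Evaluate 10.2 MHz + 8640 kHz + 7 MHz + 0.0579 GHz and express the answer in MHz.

In MHz:
  10.2 MHz → 10.2
  8640 kHz = 8640 × 10⁻³ MHz = 8.64
  7 MHz → 7
  0.0579 GHz = 0.0579 × 10³ MHz = 57.9
Sum: 10.2 + 8.64 + 7 + 57.9 = 83.74

83.74 MHz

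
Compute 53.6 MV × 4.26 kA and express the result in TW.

0.228336 TW

53.6e6 × 4.26e3 = 228.336e9 W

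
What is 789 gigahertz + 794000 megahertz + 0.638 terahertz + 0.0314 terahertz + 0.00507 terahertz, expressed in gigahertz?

In gigahertz:
  789 gigahertz → 789
  794000 megahertz = 794000 × 10⁻³ gigahertz = 794
  0.638 terahertz = 0.638 × 10³ gigahertz = 638
  0.0314 terahertz = 0.0314 × 10³ gigahertz = 31.4
  0.00507 terahertz = 0.00507 × 10³ gigahertz = 5.07
Sum: 789 + 794 + 638 + 31.4 + 5.07 = 2257.47

2257.47 gigahertz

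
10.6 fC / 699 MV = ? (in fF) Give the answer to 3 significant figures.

(10.6 × 10⁻¹⁵) / (699 × 10⁶) = 0.015165 × 10⁻²¹ F

0.0000000152 fF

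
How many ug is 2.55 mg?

milli = 10⁻³, micro = 10⁻⁶; factor is 10³.
2.55 × 10³ = 2550

2550 ug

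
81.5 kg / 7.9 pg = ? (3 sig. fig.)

(81.5e3) / (7.9e-12) = 10.32e15

10300000000000000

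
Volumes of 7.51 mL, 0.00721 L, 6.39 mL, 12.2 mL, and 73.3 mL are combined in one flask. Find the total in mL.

106.61 mL

In mL:
  7.51 mL → 7.51
  0.00721 L = 0.00721 × 10³ mL = 7.21
  6.39 mL → 6.39
  12.2 mL → 12.2
  73.3 mL → 73.3
Sum: 7.51 + 7.21 + 6.39 + 12.2 + 73.3 = 106.61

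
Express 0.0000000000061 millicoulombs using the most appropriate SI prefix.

6.1 femtocoulombs

= 6.1e-15 coulombs; 1e-15 is femto.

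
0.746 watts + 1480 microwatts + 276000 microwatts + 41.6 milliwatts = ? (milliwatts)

In milliwatts:
  0.746 watts = 0.746 × 10³ milliwatts = 746
  1480 microwatts = 1480 × 10⁻³ milliwatts = 1.48
  276000 microwatts = 276000 × 10⁻³ milliwatts = 276
  41.6 milliwatts → 41.6
Sum: 746 + 1.48 + 276 + 41.6 = 1065.08

1065.08 milliwatts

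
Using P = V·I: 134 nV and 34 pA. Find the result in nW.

0.000000004556 nW

134e-9 × 34e-12 = 4556e-21 W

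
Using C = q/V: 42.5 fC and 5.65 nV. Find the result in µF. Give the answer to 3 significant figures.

(42.5e-15) / (5.65e-9) = 7.5221e-6 F

7.52 µF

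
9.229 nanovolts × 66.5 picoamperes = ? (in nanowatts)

9.229 × 10^-9 × 66.5 × 10^-12 = 613.7285 × 10^-21 W

0.0000000006137285 nanowatts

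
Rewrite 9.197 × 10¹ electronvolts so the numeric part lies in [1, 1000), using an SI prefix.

91.97 electronvolts

= 91.97 electronvolts; mantissa already in [1, 1000).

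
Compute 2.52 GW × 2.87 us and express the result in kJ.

7.2324 kJ

2.52 × 10^9 × 2.87 × 10^-6 = 7.2324 × 10^3 J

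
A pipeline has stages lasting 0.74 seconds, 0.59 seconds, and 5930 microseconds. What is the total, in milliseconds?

In milliseconds:
  0.74 seconds = 0.74e3 milliseconds = 740
  0.59 seconds = 0.59e3 milliseconds = 590
  5930 microseconds = 5930e-3 milliseconds = 5.93
Sum: 740 + 590 + 5.93 = 1335.93

1335.93 milliseconds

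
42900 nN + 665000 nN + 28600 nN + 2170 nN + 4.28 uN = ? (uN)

In uN:
  42900 nN = 42900e-3 uN = 42.9
  665000 nN = 665000e-3 uN = 665
  28600 nN = 28600e-3 uN = 28.6
  2170 nN = 2170e-3 uN = 2.17
  4.28 uN → 4.28
Sum: 42.9 + 665 + 28.6 + 2.17 + 4.28 = 742.95

742.95 uN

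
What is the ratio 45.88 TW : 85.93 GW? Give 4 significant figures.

533.9

(45.88 × 10^12) / (85.93 × 10^9) = 0.53392 × 10^3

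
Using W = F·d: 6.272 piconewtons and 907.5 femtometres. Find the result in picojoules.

0.00000000000569184 picojoules

6.272 × 10^-12 × 907.5 × 10^-15 = 5691.84 × 10^-27 J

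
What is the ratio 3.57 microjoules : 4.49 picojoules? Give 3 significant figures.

795000

(3.57 × 10⁻⁶) / (4.49 × 10⁻¹²) = 0.7951 × 10⁶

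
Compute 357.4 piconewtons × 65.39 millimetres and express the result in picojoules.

23.370386 picojoules

357.4e-12 × 65.39e-3 = 23370.386e-15 J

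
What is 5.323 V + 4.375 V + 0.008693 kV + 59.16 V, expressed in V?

In V:
  5.323 V → 5.323
  4.375 V → 4.375
  0.008693 kV = 0.008693 × 10^3 V = 8.693
  59.16 V → 59.16
Sum: 5.323 + 4.375 + 8.693 + 59.16 = 77.551

77.551 V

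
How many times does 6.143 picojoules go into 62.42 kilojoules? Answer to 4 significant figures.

(62.42e3) / (6.143e-12) = 10.161e15

10160000000000000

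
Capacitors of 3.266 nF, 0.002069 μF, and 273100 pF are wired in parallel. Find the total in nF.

In nF:
  3.266 nF → 3.266
  0.002069 μF = 0.002069 × 10^3 nF = 2.069
  273100 pF = 273100 × 10^-3 nF = 273.1
Sum: 3.266 + 2.069 + 273.1 = 278.435

278.435 nF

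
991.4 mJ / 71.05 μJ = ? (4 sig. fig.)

(991.4 × 10⁻³) / (71.05 × 10⁻⁶) = 13.954 × 10³

13950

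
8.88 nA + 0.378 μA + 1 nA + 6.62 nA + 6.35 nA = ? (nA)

400.85 nA

In nA:
  8.88 nA → 8.88
  0.378 μA = 0.378e3 nA = 378
  1 nA → 1
  6.62 nA → 6.62
  6.35 nA → 6.35
Sum: 8.88 + 378 + 1 + 6.62 + 6.35 = 400.85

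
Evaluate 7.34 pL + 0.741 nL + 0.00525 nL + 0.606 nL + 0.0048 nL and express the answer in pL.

1364.39 pL

In pL:
  7.34 pL → 7.34
  0.741 nL = 0.741e3 pL = 741
  0.00525 nL = 0.00525e3 pL = 5.25
  0.606 nL = 0.606e3 pL = 606
  0.0048 nL = 0.0048e3 pL = 4.8
Sum: 7.34 + 741 + 5.25 + 606 + 4.8 = 1364.39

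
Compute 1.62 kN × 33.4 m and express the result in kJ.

1.62 × 10³ × 33.4 = 54.108 × 10³ J

54.108 kJ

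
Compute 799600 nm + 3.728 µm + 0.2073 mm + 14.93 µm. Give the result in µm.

1025.558 µm

In µm:
  799600 nm = 799600 × 10^-3 µm = 799.6
  3.728 µm → 3.728
  0.2073 mm = 0.2073 × 10^3 µm = 207.3
  14.93 µm → 14.93
Sum: 799.6 + 3.728 + 207.3 + 14.93 = 1025.558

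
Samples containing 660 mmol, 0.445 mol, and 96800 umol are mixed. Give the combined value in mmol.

In mmol:
  660 mmol → 660
  0.445 mol = 0.445 × 10³ mmol = 445
  96800 umol = 96800 × 10⁻³ mmol = 96.8
Sum: 660 + 445 + 96.8 = 1201.8

1201.8 mmol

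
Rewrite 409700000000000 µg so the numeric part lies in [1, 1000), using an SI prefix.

= 409.7 × 10⁶ g; 10⁶ is mega.

409.7 Mg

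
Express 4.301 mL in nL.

milli = 1e-3, nano = 1e-9; factor is 1e6.
4.301 × 1e6 = 4301000

4301000 nL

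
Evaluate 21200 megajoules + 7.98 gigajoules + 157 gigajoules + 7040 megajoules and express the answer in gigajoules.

In gigajoules:
  21200 megajoules = 21200 × 10^-3 gigajoules = 21.2
  7.98 gigajoules → 7.98
  157 gigajoules → 157
  7040 megajoules = 7040 × 10^-3 gigajoules = 7.04
Sum: 21.2 + 7.98 + 157 + 7.04 = 193.22

193.22 gigajoules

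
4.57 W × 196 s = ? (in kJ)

0.89572 kJ

4.57 × 196 = 895.72 J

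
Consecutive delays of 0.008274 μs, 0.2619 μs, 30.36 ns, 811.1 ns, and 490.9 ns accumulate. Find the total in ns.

1602.534 ns

In ns:
  0.008274 μs = 0.008274 × 10^3 ns = 8.274
  0.2619 μs = 0.2619 × 10^3 ns = 261.9
  30.36 ns → 30.36
  811.1 ns → 811.1
  490.9 ns → 490.9
Sum: 8.274 + 261.9 + 30.36 + 811.1 + 490.9 = 1602.534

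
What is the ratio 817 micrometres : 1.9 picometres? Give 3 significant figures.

(817e-6) / (1.9e-12) = 430e6

430000000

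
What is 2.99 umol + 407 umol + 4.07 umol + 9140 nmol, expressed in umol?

In umol:
  2.99 umol → 2.99
  407 umol → 407
  4.07 umol → 4.07
  9140 nmol = 9140e-3 umol = 9.14
Sum: 2.99 + 407 + 4.07 + 9.14 = 423.2

423.2 umol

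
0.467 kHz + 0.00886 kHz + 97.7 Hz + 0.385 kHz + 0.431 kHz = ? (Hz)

1389.56 Hz

In Hz:
  0.467 kHz = 0.467e3 Hz = 467
  0.00886 kHz = 0.00886e3 Hz = 8.86
  97.7 Hz → 97.7
  0.385 kHz = 0.385e3 Hz = 385
  0.431 kHz = 0.431e3 Hz = 431
Sum: 467 + 8.86 + 97.7 + 385 + 431 = 1389.56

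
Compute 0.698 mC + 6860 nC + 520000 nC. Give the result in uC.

In uC:
  0.698 mC = 0.698 × 10³ uC = 698
  6860 nC = 6860 × 10⁻³ uC = 6.86
  520000 nC = 520000 × 10⁻³ uC = 520
Sum: 698 + 6.86 + 520 = 1224.86

1224.86 uC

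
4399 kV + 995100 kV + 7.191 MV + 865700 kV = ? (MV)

1872.39 MV

In MV:
  4399 kV = 4399e-3 MV = 4.399
  995100 kV = 995100e-3 MV = 995.1
  7.191 MV → 7.191
  865700 kV = 865700e-3 MV = 865.7
Sum: 4.399 + 995.1 + 7.191 + 865.7 = 1872.39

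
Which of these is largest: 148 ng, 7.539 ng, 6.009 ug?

6.009 ug

148 ng = 0.000000148 g
7.539 ng = 0.000000007539 g
6.009 ug = 0.000006009 g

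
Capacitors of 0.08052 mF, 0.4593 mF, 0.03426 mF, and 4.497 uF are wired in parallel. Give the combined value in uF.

578.577 uF

In uF:
  0.08052 mF = 0.08052 × 10³ uF = 80.52
  0.4593 mF = 0.4593 × 10³ uF = 459.3
  0.03426 mF = 0.03426 × 10³ uF = 34.26
  4.497 uF → 4.497
Sum: 80.52 + 459.3 + 34.26 + 4.497 = 578.577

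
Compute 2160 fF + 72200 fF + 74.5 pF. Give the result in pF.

In pF:
  2160 fF = 2160e-3 pF = 2.16
  72200 fF = 72200e-3 pF = 72.2
  74.5 pF → 74.5
Sum: 2.16 + 72.2 + 74.5 = 148.86

148.86 pF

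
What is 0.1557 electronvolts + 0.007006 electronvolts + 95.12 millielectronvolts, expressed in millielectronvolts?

257.826 millielectronvolts

In millielectronvolts:
  0.1557 electronvolts = 0.1557 × 10^3 millielectronvolts = 155.7
  0.007006 electronvolts = 0.007006 × 10^3 millielectronvolts = 7.006
  95.12 millielectronvolts → 95.12
Sum: 155.7 + 7.006 + 95.12 = 257.826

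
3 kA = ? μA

3000000000 μA

kilo = 10³, micro = 10⁻⁶; factor is 10⁹.
3 × 10⁹ = 3000000000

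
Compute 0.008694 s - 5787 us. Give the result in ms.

In ms:
  0.008694 s = 0.008694 × 10^3 ms = 8.694
  5787 us = 5787 × 10^-3 ms = 5.787
Difference: 8.694 - 5.787 = 2.907

2.907 ms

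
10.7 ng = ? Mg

nano = 10^-9, mega = 10^6; factor is 10^-15.
10.7 × 10^-15 = 0.0000000000000107

0.0000000000000107 Mg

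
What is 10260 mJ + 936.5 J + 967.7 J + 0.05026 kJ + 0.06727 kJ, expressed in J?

2031.99 J

In J:
  10260 mJ = 10260 × 10⁻³ J = 10.26
  936.5 J → 936.5
  967.7 J → 967.7
  0.05026 kJ = 0.05026 × 10³ J = 50.26
  0.06727 kJ = 0.06727 × 10³ J = 67.27
Sum: 10.26 + 936.5 + 967.7 + 50.26 + 67.27 = 2031.99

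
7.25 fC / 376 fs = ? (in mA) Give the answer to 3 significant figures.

19.3 mA

(7.25 × 10⁻¹⁵) / (376 × 10⁻¹⁵) = 0.019282 A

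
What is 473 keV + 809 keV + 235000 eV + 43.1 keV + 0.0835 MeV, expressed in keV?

1643.6 keV

In keV:
  473 keV → 473
  809 keV → 809
  235000 eV = 235000 × 10^-3 keV = 235
  43.1 keV → 43.1
  0.0835 MeV = 0.0835 × 10^3 keV = 83.5
Sum: 473 + 809 + 235 + 43.1 + 83.5 = 1643.6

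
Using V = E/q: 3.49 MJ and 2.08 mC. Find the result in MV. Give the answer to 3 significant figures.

(3.49 × 10⁶) / (2.08 × 10⁻³) = 1.6779 × 10⁹ V

1680 MV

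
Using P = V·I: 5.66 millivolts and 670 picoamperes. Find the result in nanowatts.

0.0037922 nanowatts

5.66 × 10⁻³ × 670 × 10⁻¹² = 3792.2 × 10⁻¹⁵ W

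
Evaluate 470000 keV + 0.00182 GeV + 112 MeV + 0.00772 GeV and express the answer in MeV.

In MeV:
  470000 keV = 470000 × 10⁻³ MeV = 470
  0.00182 GeV = 0.00182 × 10³ MeV = 1.82
  112 MeV → 112
  0.00772 GeV = 0.00772 × 10³ MeV = 7.72
Sum: 470 + 1.82 + 112 + 7.72 = 591.54

591.54 MeV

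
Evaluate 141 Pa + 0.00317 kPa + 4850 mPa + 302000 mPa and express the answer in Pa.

In Pa:
  141 Pa → 141
  0.00317 kPa = 0.00317 × 10³ Pa = 3.17
  4850 mPa = 4850 × 10⁻³ Pa = 4.85
  302000 mPa = 302000 × 10⁻³ Pa = 302
Sum: 141 + 3.17 + 4.85 + 302 = 451.02

451.02 Pa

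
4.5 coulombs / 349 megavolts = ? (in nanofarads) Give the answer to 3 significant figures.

12.9 nanofarads

(4.5) / (349 × 10^6) = 0.012894 × 10^-6 F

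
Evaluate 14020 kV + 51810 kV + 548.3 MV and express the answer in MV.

In MV:
  14020 kV = 14020 × 10⁻³ MV = 14.02
  51810 kV = 51810 × 10⁻³ MV = 51.81
  548.3 MV → 548.3
Sum: 14.02 + 51.81 + 548.3 = 614.13

614.13 MV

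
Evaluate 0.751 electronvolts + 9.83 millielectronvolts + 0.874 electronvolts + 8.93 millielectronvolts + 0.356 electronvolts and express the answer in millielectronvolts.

1999.76 millielectronvolts

In millielectronvolts:
  0.751 electronvolts = 0.751 × 10^3 millielectronvolts = 751
  9.83 millielectronvolts → 9.83
  0.874 electronvolts = 0.874 × 10^3 millielectronvolts = 874
  8.93 millielectronvolts → 8.93
  0.356 electronvolts = 0.356 × 10^3 millielectronvolts = 356
Sum: 751 + 9.83 + 874 + 8.93 + 356 = 1999.76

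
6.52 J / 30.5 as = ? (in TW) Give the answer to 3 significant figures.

214000 TW

(6.52) / (30.5e-18) = 0.21377e18 W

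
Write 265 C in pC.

(no prefix) = 10⁰, pico = 10⁻¹²; factor is 10¹².
265 × 10¹² = 265000000000000

265000000000000 pC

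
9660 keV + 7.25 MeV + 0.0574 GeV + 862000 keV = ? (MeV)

In MeV:
  9660 keV = 9660 × 10⁻³ MeV = 9.66
  7.25 MeV → 7.25
  0.0574 GeV = 0.0574 × 10³ MeV = 57.4
  862000 keV = 862000 × 10⁻³ MeV = 862
Sum: 9.66 + 7.25 + 57.4 + 862 = 936.31

936.31 MeV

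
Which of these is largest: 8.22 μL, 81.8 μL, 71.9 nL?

81.8 μL

8.22 μL = 0.00000822 L
81.8 μL = 0.0000818 L
71.9 nL = 0.0000000719 L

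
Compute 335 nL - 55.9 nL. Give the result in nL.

In nL:
  335 nL → 335
  55.9 nL → 55.9
Difference: 335 - 55.9 = 279.1

279.1 nL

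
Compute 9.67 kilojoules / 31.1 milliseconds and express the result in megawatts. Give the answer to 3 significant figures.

0.311 megawatts

(9.67 × 10^3) / (31.1 × 10^-3) = 0.31093 × 10^6 W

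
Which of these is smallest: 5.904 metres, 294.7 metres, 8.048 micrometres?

8.048 micrometres

5.904 metres = 5.904 metres
294.7 metres = 294.7 metres
8.048 micrometres = 0.000008048 metres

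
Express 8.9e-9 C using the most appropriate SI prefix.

8.9 nC

= 8.9e-9 C; 1e-9 is nano.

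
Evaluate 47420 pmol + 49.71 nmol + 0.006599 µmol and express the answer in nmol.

103.729 nmol

In nmol:
  47420 pmol = 47420e-3 nmol = 47.42
  49.71 nmol → 49.71
  0.006599 µmol = 0.006599e3 nmol = 6.599
Sum: 47.42 + 49.71 + 6.599 = 103.729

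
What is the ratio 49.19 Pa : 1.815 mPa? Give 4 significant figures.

(49.19) / (1.815 × 10^-3) = 27.102 × 10^3

27100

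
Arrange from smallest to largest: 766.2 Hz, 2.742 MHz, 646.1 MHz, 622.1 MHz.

766.2 Hz = 766.2 Hz
2.742 MHz = 2742000 Hz
646.1 MHz = 646100000 Hz
622.1 MHz = 622100000 Hz

766.2 Hz < 2.742 MHz < 622.1 MHz < 646.1 MHz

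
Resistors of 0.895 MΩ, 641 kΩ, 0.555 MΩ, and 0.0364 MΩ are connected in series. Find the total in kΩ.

2127.4 kΩ

In kΩ:
  0.895 MΩ = 0.895 × 10³ kΩ = 895
  641 kΩ → 641
  0.555 MΩ = 0.555 × 10³ kΩ = 555
  0.0364 MΩ = 0.0364 × 10³ kΩ = 36.4
Sum: 895 + 641 + 555 + 36.4 = 2127.4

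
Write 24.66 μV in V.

micro = 10⁻⁶, (no prefix) = 10⁰; factor is 10⁻⁶.
24.66 × 10⁻⁶ = 0.00002466

0.00002466 V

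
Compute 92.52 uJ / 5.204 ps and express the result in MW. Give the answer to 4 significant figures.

(92.52 × 10⁻⁶) / (5.204 × 10⁻¹²) = 17.7786 × 10⁶ W

17.78 MW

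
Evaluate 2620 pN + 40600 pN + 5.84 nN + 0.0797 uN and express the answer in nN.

In nN:
  2620 pN = 2620e-3 nN = 2.62
  40600 pN = 40600e-3 nN = 40.6
  5.84 nN → 5.84
  0.0797 uN = 0.0797e3 nN = 79.7
Sum: 2.62 + 40.6 + 5.84 + 79.7 = 128.76

128.76 nN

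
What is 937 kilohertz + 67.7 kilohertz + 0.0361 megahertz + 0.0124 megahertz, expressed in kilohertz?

In kilohertz:
  937 kilohertz → 937
  67.7 kilohertz → 67.7
  0.0361 megahertz = 0.0361 × 10³ kilohertz = 36.1
  0.0124 megahertz = 0.0124 × 10³ kilohertz = 12.4
Sum: 937 + 67.7 + 36.1 + 12.4 = 1053.2

1053.2 kilohertz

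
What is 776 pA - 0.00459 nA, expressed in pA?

771.41 pA

In pA:
  776 pA → 776
  0.00459 nA = 0.00459 × 10^3 pA = 4.59
Difference: 776 - 4.59 = 771.41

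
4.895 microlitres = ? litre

0.000004895 litres

micro = 10^-6, (no prefix) = 10^0; factor is 10^-6.
4.895 × 10^-6 = 0.000004895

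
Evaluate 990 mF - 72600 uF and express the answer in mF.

In mF:
  990 mF → 990
  72600 uF = 72600 × 10^-3 mF = 72.6
Difference: 990 - 72.6 = 917.4

917.4 mF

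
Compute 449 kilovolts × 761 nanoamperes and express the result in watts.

0.341689 watts

449 × 10^3 × 761 × 10^-9 = 341689 × 10^-6 W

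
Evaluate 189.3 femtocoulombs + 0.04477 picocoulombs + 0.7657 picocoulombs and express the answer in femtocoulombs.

999.77 femtocoulombs

In femtocoulombs:
  189.3 femtocoulombs → 189.3
  0.04477 picocoulombs = 0.04477 × 10^3 femtocoulombs = 44.77
  0.7657 picocoulombs = 0.7657 × 10^3 femtocoulombs = 765.7
Sum: 189.3 + 44.77 + 765.7 = 999.77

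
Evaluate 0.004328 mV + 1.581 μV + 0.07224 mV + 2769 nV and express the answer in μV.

80.918 μV

In μV:
  0.004328 mV = 0.004328 × 10³ μV = 4.328
  1.581 μV → 1.581
  0.07224 mV = 0.07224 × 10³ μV = 72.24
  2769 nV = 2769 × 10⁻³ μV = 2.769
Sum: 4.328 + 1.581 + 72.24 + 2.769 = 80.918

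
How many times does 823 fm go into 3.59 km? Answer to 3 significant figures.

(3.59e3) / (823e-15) = 0.004362e18

4360000000000000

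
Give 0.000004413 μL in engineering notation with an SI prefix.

4.413 pL

= 4.413e-12 L; 1e-12 is pico.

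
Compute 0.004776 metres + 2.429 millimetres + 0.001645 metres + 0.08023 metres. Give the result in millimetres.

89.08 millimetres

In millimetres:
  0.004776 metres = 0.004776 × 10³ millimetres = 4.776
  2.429 millimetres → 2.429
  0.001645 metres = 0.001645 × 10³ millimetres = 1.645
  0.08023 metres = 0.08023 × 10³ millimetres = 80.23
Sum: 4.776 + 2.429 + 1.645 + 80.23 = 89.08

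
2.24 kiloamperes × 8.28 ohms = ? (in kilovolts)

18.5472 kilovolts

2.24e3 × 8.28 = 18.5472e3 V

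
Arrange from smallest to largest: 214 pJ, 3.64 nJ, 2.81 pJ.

2.81 pJ < 214 pJ < 3.64 nJ

214 pJ = 0.000000000214 J
3.64 nJ = 0.00000000364 J
2.81 pJ = 0.00000000000281 J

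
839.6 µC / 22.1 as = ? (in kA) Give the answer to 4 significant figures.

(839.6e-6) / (22.1e-18) = 37.991e12 A

37990000000 kA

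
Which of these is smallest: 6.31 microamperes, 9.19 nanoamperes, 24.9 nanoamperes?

9.19 nanoamperes

6.31 microamperes = 0.00000631 amperes
9.19 nanoamperes = 0.00000000919 amperes
24.9 nanoamperes = 0.0000000249 amperes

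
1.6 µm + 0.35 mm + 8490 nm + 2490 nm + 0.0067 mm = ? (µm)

In µm:
  1.6 µm → 1.6
  0.35 mm = 0.35e3 µm = 350
  8490 nm = 8490e-3 µm = 8.49
  2490 nm = 2490e-3 µm = 2.49
  0.0067 mm = 0.0067e3 µm = 6.7
Sum: 1.6 + 350 + 8.49 + 2.49 + 6.7 = 369.28

369.28 µm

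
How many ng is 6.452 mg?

milli = 10⁻³, nano = 10⁻⁹; factor is 10⁶.
6.452 × 10⁶ = 6452000

6452000 ng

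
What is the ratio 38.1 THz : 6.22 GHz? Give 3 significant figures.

6130

(38.1 × 10¹²) / (6.22 × 10⁹) = 6.125 × 10³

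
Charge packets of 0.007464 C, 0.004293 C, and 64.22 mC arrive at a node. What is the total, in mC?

75.977 mC

In mC:
  0.007464 C = 0.007464e3 mC = 7.464
  0.004293 C = 0.004293e3 mC = 4.293
  64.22 mC → 64.22
Sum: 7.464 + 4.293 + 64.22 = 75.977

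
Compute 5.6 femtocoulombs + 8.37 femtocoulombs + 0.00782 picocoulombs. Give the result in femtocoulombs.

In femtocoulombs:
  5.6 femtocoulombs → 5.6
  8.37 femtocoulombs → 8.37
  0.00782 picocoulombs = 0.00782 × 10^3 femtocoulombs = 7.82
Sum: 5.6 + 8.37 + 7.82 = 21.79

21.79 femtocoulombs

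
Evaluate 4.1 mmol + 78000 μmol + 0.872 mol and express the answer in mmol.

In mmol:
  4.1 mmol → 4.1
  78000 μmol = 78000e-3 mmol = 78
  0.872 mol = 0.872e3 mmol = 872
Sum: 4.1 + 78 + 872 = 954.1

954.1 mmol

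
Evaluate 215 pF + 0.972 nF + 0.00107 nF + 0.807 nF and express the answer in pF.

In pF:
  215 pF → 215
  0.972 nF = 0.972 × 10^3 pF = 972
  0.00107 nF = 0.00107 × 10^3 pF = 1.07
  0.807 nF = 0.807 × 10^3 pF = 807
Sum: 215 + 972 + 1.07 + 807 = 1995.07

1995.07 pF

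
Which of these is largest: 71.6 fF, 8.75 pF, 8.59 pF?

8.75 pF

71.6 fF = 0.0000000000000716 F
8.75 pF = 0.00000000000875 F
8.59 pF = 0.00000000000859 F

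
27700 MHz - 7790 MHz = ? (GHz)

19.91 GHz

In GHz:
  27700 MHz = 27700 × 10⁻³ GHz = 27.7
  7790 MHz = 7790 × 10⁻³ GHz = 7.79
Difference: 27.7 - 7.79 = 19.91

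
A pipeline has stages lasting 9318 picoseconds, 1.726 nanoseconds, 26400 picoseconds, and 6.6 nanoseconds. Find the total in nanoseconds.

In nanoseconds:
  9318 picoseconds = 9318 × 10⁻³ nanoseconds = 9.318
  1.726 nanoseconds → 1.726
  26400 picoseconds = 26400 × 10⁻³ nanoseconds = 26.4
  6.6 nanoseconds → 6.6
Sum: 9.318 + 1.726 + 26.4 + 6.6 = 44.044

44.044 nanoseconds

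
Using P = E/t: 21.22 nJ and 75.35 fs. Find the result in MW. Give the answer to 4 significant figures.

0.2816 MW

(21.22e-9) / (75.35e-15) = 0.281619e6 W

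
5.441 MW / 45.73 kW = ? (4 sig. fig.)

(5.441 × 10⁶) / (45.73 × 10³) = 0.11898 × 10³

119.0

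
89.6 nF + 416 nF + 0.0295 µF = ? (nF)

535.1 nF

In nF:
  89.6 nF → 89.6
  416 nF → 416
  0.0295 µF = 0.0295 × 10^3 nF = 29.5
Sum: 89.6 + 416 + 29.5 = 535.1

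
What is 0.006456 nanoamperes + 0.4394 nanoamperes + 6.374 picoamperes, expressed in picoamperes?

In picoamperes:
  0.006456 nanoamperes = 0.006456 × 10³ picoamperes = 6.456
  0.4394 nanoamperes = 0.4394 × 10³ picoamperes = 439.4
  6.374 picoamperes → 6.374
Sum: 6.456 + 439.4 + 6.374 = 452.23

452.23 picoamperes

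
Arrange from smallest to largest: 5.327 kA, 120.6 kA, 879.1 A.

5.327 kA = 5327 A
120.6 kA = 120600 A
879.1 A = 879.1 A

879.1 A < 5.327 kA < 120.6 kA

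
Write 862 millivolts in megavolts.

milli = 1e-3, mega = 1e6; factor is 1e-9.
862 × 1e-9 = 0.000000862

0.000000862 megavolts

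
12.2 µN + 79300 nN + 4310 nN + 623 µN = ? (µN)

In µN:
  12.2 µN → 12.2
  79300 nN = 79300e-3 µN = 79.3
  4310 nN = 4310e-3 µN = 4.31
  623 µN → 623
Sum: 12.2 + 79.3 + 4.31 + 623 = 718.81

718.81 µN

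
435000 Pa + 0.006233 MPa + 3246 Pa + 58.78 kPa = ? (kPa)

In kPa:
  435000 Pa = 435000 × 10^-3 kPa = 435
  0.006233 MPa = 0.006233 × 10^3 kPa = 6.233
  3246 Pa = 3246 × 10^-3 kPa = 3.246
  58.78 kPa → 58.78
Sum: 435 + 6.233 + 3.246 + 58.78 = 503.259

503.259 kPa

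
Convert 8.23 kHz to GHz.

0.00000823 GHz

kilo = 10^3, giga = 10^9; factor is 10^-6.
8.23 × 10^-6 = 0.00000823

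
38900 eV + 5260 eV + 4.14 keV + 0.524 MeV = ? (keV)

572.3 keV

In keV:
  38900 eV = 38900e-3 keV = 38.9
  5260 eV = 5260e-3 keV = 5.26
  4.14 keV → 4.14
  0.524 MeV = 0.524e3 keV = 524
Sum: 38.9 + 5.26 + 4.14 + 524 = 572.3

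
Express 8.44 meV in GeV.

milli = 10⁻³, giga = 10⁹; factor is 10⁻¹².
8.44 × 10⁻¹² = 0.00000000000844

0.00000000000844 GeV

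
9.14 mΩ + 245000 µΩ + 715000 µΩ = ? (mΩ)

969.14 mΩ

In mΩ:
  9.14 mΩ → 9.14
  245000 µΩ = 245000 × 10⁻³ mΩ = 245
  715000 µΩ = 715000 × 10⁻³ mΩ = 715
Sum: 9.14 + 245 + 715 = 969.14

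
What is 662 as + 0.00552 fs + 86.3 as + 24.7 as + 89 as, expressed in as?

867.52 as

In as:
  662 as → 662
  0.00552 fs = 0.00552e3 as = 5.52
  86.3 as → 86.3
  24.7 as → 24.7
  89 as → 89
Sum: 662 + 5.52 + 86.3 + 24.7 + 89 = 867.52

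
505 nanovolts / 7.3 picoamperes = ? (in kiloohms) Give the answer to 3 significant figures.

(505 × 10^-9) / (7.3 × 10^-12) = 69.178 × 10^3 Ω

69.2 kiloohms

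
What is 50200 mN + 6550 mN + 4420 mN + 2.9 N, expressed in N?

64.07 N

In N:
  50200 mN = 50200 × 10⁻³ N = 50.2
  6550 mN = 6550 × 10⁻³ N = 6.55
  4420 mN = 4420 × 10⁻³ N = 4.42
  2.9 N → 2.9
Sum: 50.2 + 6.55 + 4.42 + 2.9 = 64.07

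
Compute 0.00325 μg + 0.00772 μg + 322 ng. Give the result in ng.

In ng:
  0.00325 μg = 0.00325e3 ng = 3.25
  0.00772 μg = 0.00772e3 ng = 7.72
  322 ng → 322
Sum: 3.25 + 7.72 + 322 = 332.97

332.97 ng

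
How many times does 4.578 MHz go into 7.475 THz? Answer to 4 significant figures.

1633000

(7.475e12) / (4.578e6) = 1.6328e6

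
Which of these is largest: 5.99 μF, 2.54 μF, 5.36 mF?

5.36 mF

5.99 μF = 0.00000599 F
2.54 μF = 0.00000254 F
5.36 mF = 0.00536 F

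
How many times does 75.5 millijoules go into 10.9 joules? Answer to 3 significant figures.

144

(10.9) / (75.5 × 10^-3) = 0.1444 × 10^3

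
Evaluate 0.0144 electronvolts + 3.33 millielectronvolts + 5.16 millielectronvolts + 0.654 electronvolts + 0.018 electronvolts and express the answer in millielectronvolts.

694.89 millielectronvolts

In millielectronvolts:
  0.0144 electronvolts = 0.0144 × 10³ millielectronvolts = 14.4
  3.33 millielectronvolts → 3.33
  5.16 millielectronvolts → 5.16
  0.654 electronvolts = 0.654 × 10³ millielectronvolts = 654
  0.018 electronvolts = 0.018 × 10³ millielectronvolts = 18
Sum: 14.4 + 3.33 + 5.16 + 654 + 18 = 694.89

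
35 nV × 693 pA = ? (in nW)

35e-9 × 693e-12 = 24255e-21 W

0.000000024255 nW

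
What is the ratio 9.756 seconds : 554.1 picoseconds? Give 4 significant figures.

(9.756) / (554.1 × 10^-12) = 0.017607 × 10^12

17610000000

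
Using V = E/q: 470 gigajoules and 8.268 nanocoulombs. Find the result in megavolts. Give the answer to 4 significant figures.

56850000000000 megavolts

(470 × 10^9) / (8.268 × 10^-9) = 56.8457 × 10^18 V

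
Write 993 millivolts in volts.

milli = 1e-3, (no prefix) = 1e0; factor is 1e-3.
993 × 1e-3 = 0.993

0.993 volts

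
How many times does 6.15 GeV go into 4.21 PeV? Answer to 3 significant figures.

685000

(4.21e15) / (6.15e9) = 0.6846e6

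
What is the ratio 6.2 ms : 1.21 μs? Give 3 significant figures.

5120

(6.2 × 10⁻³) / (1.21 × 10⁻⁶) = 5.124 × 10³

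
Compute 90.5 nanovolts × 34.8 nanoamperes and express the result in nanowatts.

0.0000031494 nanowatts

90.5 × 10⁻⁹ × 34.8 × 10⁻⁹ = 3149.4 × 10⁻¹⁸ W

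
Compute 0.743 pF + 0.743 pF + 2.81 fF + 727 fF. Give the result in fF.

In fF:
  0.743 pF = 0.743 × 10^3 fF = 743
  0.743 pF = 0.743 × 10^3 fF = 743
  2.81 fF → 2.81
  727 fF → 727
Sum: 743 + 743 + 2.81 + 727 = 2215.81

2215.81 fF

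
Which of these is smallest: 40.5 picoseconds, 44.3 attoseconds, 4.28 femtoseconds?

40.5 picoseconds = 0.0000000000405 seconds
44.3 attoseconds = 0.0000000000000000443 seconds
4.28 femtoseconds = 0.00000000000000428 seconds

44.3 attoseconds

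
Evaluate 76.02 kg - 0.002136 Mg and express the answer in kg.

73.884 kg

In kg:
  76.02 kg → 76.02
  0.002136 Mg = 0.002136 × 10^3 kg = 2.136
Difference: 76.02 - 2.136 = 73.884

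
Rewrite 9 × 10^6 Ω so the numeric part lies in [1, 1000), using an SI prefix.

9 MΩ

= 9 × 10^6 Ω; 10^6 is mega.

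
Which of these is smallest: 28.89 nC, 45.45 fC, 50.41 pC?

28.89 nC = 0.00000002889 C
45.45 fC = 0.00000000000004545 C
50.41 pC = 0.00000000005041 C

45.45 fC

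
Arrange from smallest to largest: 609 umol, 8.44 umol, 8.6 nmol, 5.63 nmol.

5.63 nmol < 8.6 nmol < 8.44 umol < 609 umol

609 umol = 0.000609 mol
8.44 umol = 0.00000844 mol
8.6 nmol = 0.0000000086 mol
5.63 nmol = 0.00000000563 mol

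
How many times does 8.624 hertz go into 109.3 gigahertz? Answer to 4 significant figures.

12670000000

(109.3e9) / (8.624) = 12.674e9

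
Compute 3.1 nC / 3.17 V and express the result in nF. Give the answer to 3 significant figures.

0.978 nF

(3.1 × 10⁻⁹) / (3.17) = 0.97792 × 10⁻⁹ F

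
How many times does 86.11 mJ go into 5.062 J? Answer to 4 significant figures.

58.79

(5.062) / (86.11 × 10^-3) = 0.058785 × 10^3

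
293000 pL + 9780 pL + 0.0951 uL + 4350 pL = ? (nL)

402.23 nL

In nL:
  293000 pL = 293000e-3 nL = 293
  9780 pL = 9780e-3 nL = 9.78
  0.0951 uL = 0.0951e3 nL = 95.1
  4350 pL = 4350e-3 nL = 4.35
Sum: 293 + 9.78 + 95.1 + 4.35 = 402.23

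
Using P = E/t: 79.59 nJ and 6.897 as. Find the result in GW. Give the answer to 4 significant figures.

11.54 GW

(79.59 × 10⁻⁹) / (6.897 × 10⁻¹⁸) = 11.5398 × 10⁹ W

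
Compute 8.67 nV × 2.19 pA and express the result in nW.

8.67e-9 × 2.19e-12 = 18.9873e-21 W

0.0000000000189873 nW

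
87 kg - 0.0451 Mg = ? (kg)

In kg:
  87 kg → 87
  0.0451 Mg = 0.0451 × 10^3 kg = 45.1
Difference: 87 - 45.1 = 41.9

41.9 kg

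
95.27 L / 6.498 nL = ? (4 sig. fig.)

(95.27) / (6.498 × 10^-9) = 14.661 × 10^9

14660000000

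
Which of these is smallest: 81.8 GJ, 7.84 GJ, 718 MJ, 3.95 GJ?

718 MJ

81.8 GJ = 81800000000 J
7.84 GJ = 7840000000 J
718 MJ = 718000000 J
3.95 GJ = 3950000000 J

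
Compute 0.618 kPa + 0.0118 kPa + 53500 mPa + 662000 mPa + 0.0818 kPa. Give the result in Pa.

In Pa:
  0.618 kPa = 0.618e3 Pa = 618
  0.0118 kPa = 0.0118e3 Pa = 11.8
  53500 mPa = 53500e-3 Pa = 53.5
  662000 mPa = 662000e-3 Pa = 662
  0.0818 kPa = 0.0818e3 Pa = 81.8
Sum: 618 + 11.8 + 53.5 + 662 + 81.8 = 1427.1

1427.1 Pa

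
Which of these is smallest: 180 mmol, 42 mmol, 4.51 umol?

180 mmol = 0.18 mol
42 mmol = 0.042 mol
4.51 umol = 0.00000451 mol

4.51 umol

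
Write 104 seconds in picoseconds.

(no prefix) = 10⁰, pico = 10⁻¹²; factor is 10¹².
104 × 10¹² = 104000000000000

104000000000000 picoseconds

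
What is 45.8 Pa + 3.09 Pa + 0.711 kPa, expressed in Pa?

759.89 Pa

In Pa:
  45.8 Pa → 45.8
  3.09 Pa → 3.09
  0.711 kPa = 0.711e3 Pa = 711
Sum: 45.8 + 3.09 + 711 = 759.89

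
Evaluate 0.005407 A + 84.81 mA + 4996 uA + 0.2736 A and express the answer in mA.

In mA:
  0.005407 A = 0.005407 × 10³ mA = 5.407
  84.81 mA → 84.81
  4996 uA = 4996 × 10⁻³ mA = 4.996
  0.2736 A = 0.2736 × 10³ mA = 273.6
Sum: 5.407 + 84.81 + 4.996 + 273.6 = 368.813

368.813 mA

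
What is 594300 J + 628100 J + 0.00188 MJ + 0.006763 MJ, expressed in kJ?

In kJ:
  594300 J = 594300 × 10⁻³ kJ = 594.3
  628100 J = 628100 × 10⁻³ kJ = 628.1
  0.00188 MJ = 0.00188 × 10³ kJ = 1.88
  0.006763 MJ = 0.006763 × 10³ kJ = 6.763
Sum: 594.3 + 628.1 + 1.88 + 6.763 = 1231.043

1231.043 kJ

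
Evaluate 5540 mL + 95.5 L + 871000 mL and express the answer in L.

972.04 L

In L:
  5540 mL = 5540 × 10⁻³ L = 5.54
  95.5 L → 95.5
  871000 mL = 871000 × 10⁻³ L = 871
Sum: 5.54 + 95.5 + 871 = 972.04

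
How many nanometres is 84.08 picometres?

0.08408 nanometres

pico = 10^-12, nano = 10^-9; factor is 10^-3.
84.08 × 10^-3 = 0.08408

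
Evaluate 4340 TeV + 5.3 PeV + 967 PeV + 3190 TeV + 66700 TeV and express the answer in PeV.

In PeV:
  4340 TeV = 4340 × 10^-3 PeV = 4.34
  5.3 PeV → 5.3
  967 PeV → 967
  3190 TeV = 3190 × 10^-3 PeV = 3.19
  66700 TeV = 66700 × 10^-3 PeV = 66.7
Sum: 4.34 + 5.3 + 967 + 3.19 + 66.7 = 1046.53

1046.53 PeV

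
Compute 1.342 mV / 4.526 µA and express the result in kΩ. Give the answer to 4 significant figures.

0.2965 kΩ

(1.342e-3) / (4.526e-6) = 0.296509e3 Ω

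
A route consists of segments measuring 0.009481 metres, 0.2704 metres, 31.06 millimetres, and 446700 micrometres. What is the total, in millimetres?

757.641 millimetres

In millimetres:
  0.009481 metres = 0.009481 × 10³ millimetres = 9.481
  0.2704 metres = 0.2704 × 10³ millimetres = 270.4
  31.06 millimetres → 31.06
  446700 micrometres = 446700 × 10⁻³ millimetres = 446.7
Sum: 9.481 + 270.4 + 31.06 + 446.7 = 757.641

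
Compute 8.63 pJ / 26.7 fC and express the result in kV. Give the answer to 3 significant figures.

0.323 kV

(8.63 × 10⁻¹²) / (26.7 × 10⁻¹⁵) = 0.32322 × 10³ V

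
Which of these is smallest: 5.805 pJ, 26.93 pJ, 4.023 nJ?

5.805 pJ = 0.000000000005805 J
26.93 pJ = 0.00000000002693 J
4.023 nJ = 0.000000004023 J

5.805 pJ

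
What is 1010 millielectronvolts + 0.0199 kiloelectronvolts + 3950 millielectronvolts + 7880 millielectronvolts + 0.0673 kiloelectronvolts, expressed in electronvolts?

100.04 electronvolts

In electronvolts:
  1010 millielectronvolts = 1010e-3 electronvolts = 1.01
  0.0199 kiloelectronvolts = 0.0199e3 electronvolts = 19.9
  3950 millielectronvolts = 3950e-3 electronvolts = 3.95
  7880 millielectronvolts = 7880e-3 electronvolts = 7.88
  0.0673 kiloelectronvolts = 0.0673e3 electronvolts = 67.3
Sum: 1.01 + 19.9 + 3.95 + 7.88 + 67.3 = 100.04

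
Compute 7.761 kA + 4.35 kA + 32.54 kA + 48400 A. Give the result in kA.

93.051 kA

In kA:
  7.761 kA → 7.761
  4.35 kA → 4.35
  32.54 kA → 32.54
  48400 A = 48400 × 10^-3 kA = 48.4
Sum: 7.761 + 4.35 + 32.54 + 48.4 = 93.051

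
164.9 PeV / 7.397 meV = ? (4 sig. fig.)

(164.9 × 10^15) / (7.397 × 10^-3) = 22.293 × 10^18

22290000000000000000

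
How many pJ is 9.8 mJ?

milli = 10⁻³, pico = 10⁻¹²; factor is 10⁹.
9.8 × 10⁹ = 9800000000

9800000000 pJ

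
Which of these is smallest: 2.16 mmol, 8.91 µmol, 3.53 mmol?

8.91 µmol

2.16 mmol = 0.00216 mol
8.91 µmol = 0.00000891 mol
3.53 mmol = 0.00353 mol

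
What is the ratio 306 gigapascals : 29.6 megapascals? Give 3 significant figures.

10300

(306 × 10⁹) / (29.6 × 10⁶) = 10.34 × 10³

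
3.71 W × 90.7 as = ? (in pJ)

3.71 × 90.7e-18 = 336.497e-18 J

0.000336497 pJ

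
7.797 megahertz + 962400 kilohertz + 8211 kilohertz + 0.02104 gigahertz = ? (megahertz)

999.448 megahertz

In megahertz:
  7.797 megahertz → 7.797
  962400 kilohertz = 962400 × 10⁻³ megahertz = 962.4
  8211 kilohertz = 8211 × 10⁻³ megahertz = 8.211
  0.02104 gigahertz = 0.02104 × 10³ megahertz = 21.04
Sum: 7.797 + 962.4 + 8.211 + 21.04 = 999.448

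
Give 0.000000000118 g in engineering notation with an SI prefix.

118 pg

= 118 × 10^-12 g; 10^-12 is pico.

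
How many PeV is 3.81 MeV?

mega = 1e6, peta = 1e15; factor is 1e-9.
3.81 × 1e-9 = 0.00000000381

0.00000000381 PeV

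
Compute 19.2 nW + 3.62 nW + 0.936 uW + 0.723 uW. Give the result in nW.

1681.82 nW

In nW:
  19.2 nW → 19.2
  3.62 nW → 3.62
  0.936 uW = 0.936 × 10³ nW = 936
  0.723 uW = 0.723 × 10³ nW = 723
Sum: 19.2 + 3.62 + 936 + 723 = 1681.82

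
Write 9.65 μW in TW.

0.00000000000000000965 TW

micro = 10⁻⁶, tera = 10¹²; factor is 10⁻¹⁸.
9.65 × 10⁻¹⁸ = 0.00000000000000000965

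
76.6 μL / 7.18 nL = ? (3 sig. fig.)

(76.6e-6) / (7.18e-9) = 10.67e3

10700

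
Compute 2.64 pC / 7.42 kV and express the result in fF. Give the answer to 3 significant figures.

(2.64 × 10^-12) / (7.42 × 10^3) = 0.3558 × 10^-15 F

0.356 fF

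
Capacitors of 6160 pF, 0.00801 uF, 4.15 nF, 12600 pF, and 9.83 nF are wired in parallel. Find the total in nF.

40.75 nF

In nF:
  6160 pF = 6160 × 10⁻³ nF = 6.16
  0.00801 uF = 0.00801 × 10³ nF = 8.01
  4.15 nF → 4.15
  12600 pF = 12600 × 10⁻³ nF = 12.6
  9.83 nF → 9.83
Sum: 6.16 + 8.01 + 4.15 + 12.6 + 9.83 = 40.75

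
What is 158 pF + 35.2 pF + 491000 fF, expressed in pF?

In pF:
  158 pF → 158
  35.2 pF → 35.2
  491000 fF = 491000e-3 pF = 491
Sum: 158 + 35.2 + 491 = 684.2

684.2 pF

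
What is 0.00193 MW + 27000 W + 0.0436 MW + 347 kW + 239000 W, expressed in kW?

658.53 kW

In kW:
  0.00193 MW = 0.00193 × 10³ kW = 1.93
  27000 W = 27000 × 10⁻³ kW = 27
  0.0436 MW = 0.0436 × 10³ kW = 43.6
  347 kW → 347
  239000 W = 239000 × 10⁻³ kW = 239
Sum: 1.93 + 27 + 43.6 + 347 + 239 = 658.53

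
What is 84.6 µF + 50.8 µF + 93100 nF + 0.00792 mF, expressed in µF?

In µF:
  84.6 µF → 84.6
  50.8 µF → 50.8
  93100 nF = 93100e-3 µF = 93.1
  0.00792 mF = 0.00792e3 µF = 7.92
Sum: 84.6 + 50.8 + 93.1 + 7.92 = 236.42

236.42 µF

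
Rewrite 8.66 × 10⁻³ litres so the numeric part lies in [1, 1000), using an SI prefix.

= 8.66 × 10⁻³ litres; 10⁻³ is milli.

8.66 millilitres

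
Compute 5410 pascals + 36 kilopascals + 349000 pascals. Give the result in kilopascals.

In kilopascals:
  5410 pascals = 5410 × 10⁻³ kilopascals = 5.41
  36 kilopascals → 36
  349000 pascals = 349000 × 10⁻³ kilopascals = 349
Sum: 5.41 + 36 + 349 = 390.41

390.41 kilopascals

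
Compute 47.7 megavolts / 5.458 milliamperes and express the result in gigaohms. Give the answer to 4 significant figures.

(47.7 × 10^6) / (5.458 × 10^-3) = 8.73947 × 10^9 Ω

8.739 gigaohms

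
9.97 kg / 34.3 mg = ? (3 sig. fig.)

(9.97 × 10³) / (34.3 × 10⁻³) = 0.2907 × 10⁶

291000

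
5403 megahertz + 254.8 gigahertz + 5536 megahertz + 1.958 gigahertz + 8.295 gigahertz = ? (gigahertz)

In gigahertz:
  5403 megahertz = 5403 × 10^-3 gigahertz = 5.403
  254.8 gigahertz → 254.8
  5536 megahertz = 5536 × 10^-3 gigahertz = 5.536
  1.958 gigahertz → 1.958
  8.295 gigahertz → 8.295
Sum: 5.403 + 254.8 + 5.536 + 1.958 + 8.295 = 275.992

275.992 gigahertz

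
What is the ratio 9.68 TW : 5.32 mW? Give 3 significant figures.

(9.68e12) / (5.32e-3) = 1.82e15

1820000000000000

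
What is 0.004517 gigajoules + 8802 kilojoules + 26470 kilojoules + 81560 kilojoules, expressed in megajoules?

121.349 megajoules

In megajoules:
  0.004517 gigajoules = 0.004517 × 10³ megajoules = 4.517
  8802 kilojoules = 8802 × 10⁻³ megajoules = 8.802
  26470 kilojoules = 26470 × 10⁻³ megajoules = 26.47
  81560 kilojoules = 81560 × 10⁻³ megajoules = 81.56
Sum: 4.517 + 8.802 + 26.47 + 81.56 = 121.349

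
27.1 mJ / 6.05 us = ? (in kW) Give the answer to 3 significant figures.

4.48 kW

(27.1 × 10⁻³) / (6.05 × 10⁻⁶) = 4.4793 × 10³ W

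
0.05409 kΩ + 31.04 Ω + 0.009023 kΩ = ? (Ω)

In Ω:
  0.05409 kΩ = 0.05409e3 Ω = 54.09
  31.04 Ω → 31.04
  0.009023 kΩ = 0.009023e3 Ω = 9.023
Sum: 54.09 + 31.04 + 9.023 = 94.153

94.153 Ω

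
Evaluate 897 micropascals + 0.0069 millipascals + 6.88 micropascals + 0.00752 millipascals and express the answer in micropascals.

918.3 micropascals

In micropascals:
  897 micropascals → 897
  0.0069 millipascals = 0.0069 × 10^3 micropascals = 6.9
  6.88 micropascals → 6.88
  0.00752 millipascals = 0.00752 × 10^3 micropascals = 7.52
Sum: 897 + 6.9 + 6.88 + 7.52 = 918.3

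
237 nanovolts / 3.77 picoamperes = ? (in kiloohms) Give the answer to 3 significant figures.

62.9 kiloohms

(237e-9) / (3.77e-12) = 62.865e3 Ω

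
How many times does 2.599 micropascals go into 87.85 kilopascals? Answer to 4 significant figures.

(87.85 × 10^3) / (2.599 × 10^-6) = 33.801 × 10^9

33800000000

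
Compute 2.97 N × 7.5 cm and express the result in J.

0.22275 J

2.97 × 7.5e-2 = 22.275e-2 J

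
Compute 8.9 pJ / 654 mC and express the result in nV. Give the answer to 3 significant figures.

(8.9 × 10^-12) / (654 × 10^-3) = 0.013609 × 10^-9 V

0.0136 nV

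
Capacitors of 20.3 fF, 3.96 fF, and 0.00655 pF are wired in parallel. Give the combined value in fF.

30.81 fF

In fF:
  20.3 fF → 20.3
  3.96 fF → 3.96
  0.00655 pF = 0.00655 × 10³ fF = 6.55
Sum: 20.3 + 3.96 + 6.55 = 30.81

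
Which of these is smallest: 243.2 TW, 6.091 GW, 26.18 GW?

6.091 GW

243.2 TW = 243200000000000 W
6.091 GW = 6091000000 W
26.18 GW = 26180000000 W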